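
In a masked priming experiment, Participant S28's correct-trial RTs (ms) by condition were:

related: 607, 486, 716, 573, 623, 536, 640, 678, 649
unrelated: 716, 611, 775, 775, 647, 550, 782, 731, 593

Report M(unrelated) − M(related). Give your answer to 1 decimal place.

M(related) = 5508/9 = 612.000
M(unrelated) = 6180/9 = 686.667
Difference = 686.667 − 612.000 = 74.667 ms

74.7 ms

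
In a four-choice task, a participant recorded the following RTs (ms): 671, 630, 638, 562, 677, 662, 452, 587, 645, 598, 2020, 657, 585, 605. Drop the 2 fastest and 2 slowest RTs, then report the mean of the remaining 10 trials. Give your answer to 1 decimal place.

Sorted: 452, 562, 585, 587, 598, 605, 630, 638, 645, 657, 662, 671, 677, 2020
Drop lowest 2 (452, 562) and highest 2 (677, 2020)
Remaining (n=10): Σ = 6278, mean = 6278/10 = 627.800

627.8 ms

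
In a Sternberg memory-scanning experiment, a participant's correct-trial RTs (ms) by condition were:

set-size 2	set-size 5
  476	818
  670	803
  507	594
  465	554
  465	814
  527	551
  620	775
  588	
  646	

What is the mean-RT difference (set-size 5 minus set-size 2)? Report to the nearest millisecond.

150 ms

M(set-size 2) = 4964/9 = 551.556
M(set-size 5) = 4909/7 = 701.286
Difference = 701.286 − 551.556 = 149.730 ms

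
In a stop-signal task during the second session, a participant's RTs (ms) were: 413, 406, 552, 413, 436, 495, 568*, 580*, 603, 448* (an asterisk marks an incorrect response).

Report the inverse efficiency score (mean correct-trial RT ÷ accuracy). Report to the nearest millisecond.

677 ms

Correct trials (n=7): 413, 406, 552, 413, 436, 495, 603
Mean correct RT = 3318/7 = 474.0000 ms
Proportion correct = 7/10
IES = 474.0000 / (7/10) = 677.143 ms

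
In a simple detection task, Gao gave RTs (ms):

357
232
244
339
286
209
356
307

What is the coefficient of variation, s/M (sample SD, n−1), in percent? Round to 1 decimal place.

19.9%

n = 8, Σ = 2330, M = 291.2500
Σ(x−M)² = 23579.500; s = √(23579.500/7) = 58.0388
CV = 58.0388 / 291.2500 = 0.19927 = 19.927%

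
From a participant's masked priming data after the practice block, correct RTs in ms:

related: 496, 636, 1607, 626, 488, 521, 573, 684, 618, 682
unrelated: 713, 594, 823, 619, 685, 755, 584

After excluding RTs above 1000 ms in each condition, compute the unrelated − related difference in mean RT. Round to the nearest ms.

related: exclude 1607
M(related) = 5324/9 = 591.556
M(unrelated) = 4773/7 = 681.857
Difference = 681.857 − 591.556 = 90.302 ms

90 ms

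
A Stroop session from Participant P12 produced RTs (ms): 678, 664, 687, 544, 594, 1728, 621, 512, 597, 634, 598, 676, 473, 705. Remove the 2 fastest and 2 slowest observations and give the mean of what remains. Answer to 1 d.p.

Sorted: 473, 512, 544, 594, 597, 598, 621, 634, 664, 676, 678, 687, 705, 1728
Drop lowest 2 (473, 512) and highest 2 (705, 1728)
Remaining (n=10): Σ = 6293, mean = 6293/10 = 629.300

629.3 ms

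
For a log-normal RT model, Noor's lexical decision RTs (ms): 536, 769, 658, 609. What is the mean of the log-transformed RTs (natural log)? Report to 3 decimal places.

6.458

ln(RT): 6.2841, 6.6451, 6.4892, 6.4118
Σ ln(RT) = 25.8302
Mean = 25.8302/4 = 6.45756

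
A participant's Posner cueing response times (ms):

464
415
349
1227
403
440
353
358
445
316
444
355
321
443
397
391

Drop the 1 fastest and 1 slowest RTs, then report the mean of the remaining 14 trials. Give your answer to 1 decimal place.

398.4 ms

Sorted: 316, 321, 349, 353, 355, 358, 391, 397, 403, 415, 440, 443, 444, 445, 464, 1227
Drop lowest 1 (316) and highest 1 (1227)
Remaining (n=14): Σ = 5578, mean = 5578/14 = 398.429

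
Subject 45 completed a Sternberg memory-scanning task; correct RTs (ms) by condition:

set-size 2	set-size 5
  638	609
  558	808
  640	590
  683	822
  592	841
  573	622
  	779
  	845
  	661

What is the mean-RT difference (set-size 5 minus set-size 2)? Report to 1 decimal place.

116.8 ms

M(set-size 2) = 3684/6 = 614.000
M(set-size 5) = 6577/9 = 730.778
Difference = 730.778 − 614.000 = 116.778 ms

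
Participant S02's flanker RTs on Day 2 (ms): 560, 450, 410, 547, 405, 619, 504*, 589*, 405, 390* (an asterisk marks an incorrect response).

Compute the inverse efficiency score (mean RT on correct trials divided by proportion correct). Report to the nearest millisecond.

Correct trials (n=7): 560, 450, 410, 547, 405, 619, 405
Mean correct RT = 3396/7 = 485.1429 ms
Proportion correct = 7/10
IES = 485.1429 / (7/10) = 693.061 ms

693 ms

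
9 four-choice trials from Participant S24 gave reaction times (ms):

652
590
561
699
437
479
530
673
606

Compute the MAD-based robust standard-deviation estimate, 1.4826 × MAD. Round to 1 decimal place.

Sorted: 437, 479, 530, 561, 590, 606, 652, 673, 699 → median = 590
|x − 590| sorted: 0, 16, 29, 60, 62, 83, 109, 111, 153 → MAD = 62
Robust SD ≈ 1.4826 × 62 = 91.921

91.9 ms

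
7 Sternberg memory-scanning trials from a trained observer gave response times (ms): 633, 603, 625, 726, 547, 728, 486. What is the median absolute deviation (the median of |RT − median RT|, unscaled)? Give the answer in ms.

78 ms

Sorted: 486, 547, 603, 625, 633, 726, 728 → median = 625
|x − 625|: 8, 22, 0, 101, 78, 103, 139
Sorted deviations: 0, 8, 22, 78, 101, 103, 139 → MAD = 78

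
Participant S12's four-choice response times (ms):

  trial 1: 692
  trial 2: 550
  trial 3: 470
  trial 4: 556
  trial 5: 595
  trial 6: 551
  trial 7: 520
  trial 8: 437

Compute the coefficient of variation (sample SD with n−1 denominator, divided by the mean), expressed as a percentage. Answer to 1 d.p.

14.2%

n = 8, Σ = 4371, M = 546.3750
Σ(x−M)² = 42189.875; s = √(42189.875/7) = 77.6346
CV = 77.6346 / 546.3750 = 0.14209 = 14.209%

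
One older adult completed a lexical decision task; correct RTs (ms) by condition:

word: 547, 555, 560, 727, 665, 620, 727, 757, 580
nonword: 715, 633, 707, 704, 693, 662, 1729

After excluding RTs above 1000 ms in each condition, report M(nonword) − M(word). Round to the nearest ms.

48 ms

nonword: exclude 1729
M(word) = 5738/9 = 637.556
M(nonword) = 4114/6 = 685.667
Difference = 685.667 − 637.556 = 48.111 ms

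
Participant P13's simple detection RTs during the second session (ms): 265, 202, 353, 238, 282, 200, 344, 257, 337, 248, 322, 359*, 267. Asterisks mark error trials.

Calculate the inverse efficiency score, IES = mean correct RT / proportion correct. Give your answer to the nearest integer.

299 ms

Correct trials (n=12): 265, 202, 353, 238, 282, 200, 344, 257, 337, 248, 322, 267
Mean correct RT = 3315/12 = 276.2500 ms
Proportion correct = 12/13
IES = 276.2500 / (12/13) = 299.271 ms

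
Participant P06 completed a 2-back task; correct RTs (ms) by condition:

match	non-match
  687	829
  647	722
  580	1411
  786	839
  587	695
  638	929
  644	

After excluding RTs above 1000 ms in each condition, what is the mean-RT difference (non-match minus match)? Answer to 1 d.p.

non-match: exclude 1411
M(match) = 4569/7 = 652.714
M(non-match) = 4014/5 = 802.800
Difference = 802.800 − 652.714 = 150.086 ms

150.1 ms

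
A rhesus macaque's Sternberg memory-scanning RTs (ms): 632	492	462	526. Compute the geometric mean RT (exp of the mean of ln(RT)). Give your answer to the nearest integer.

524 ms

ln(RT): 6.4489, 6.1985, 6.1356, 6.2653
Mean ln(RT) = 25.0482/4 = 6.26206
Geometric mean = exp(6.26206) = 524.30 ms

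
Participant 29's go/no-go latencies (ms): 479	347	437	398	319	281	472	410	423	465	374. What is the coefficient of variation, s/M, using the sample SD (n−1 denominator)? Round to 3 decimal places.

0.162

n = 11, Σ = 4405, M = 400.4545
Σ(x−M)² = 41856.727; s = √(41856.727/10) = 64.6968
CV = 64.6968 / 400.4545 = 0.16156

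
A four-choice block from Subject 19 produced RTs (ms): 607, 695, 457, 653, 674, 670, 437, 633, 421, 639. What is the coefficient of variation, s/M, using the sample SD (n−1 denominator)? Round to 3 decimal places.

0.181

n = 10, Σ = 5886, M = 588.6000
Σ(x−M)² = 102628.400; s = √(102628.400/9) = 106.7856
CV = 106.7856 / 588.6000 = 0.18142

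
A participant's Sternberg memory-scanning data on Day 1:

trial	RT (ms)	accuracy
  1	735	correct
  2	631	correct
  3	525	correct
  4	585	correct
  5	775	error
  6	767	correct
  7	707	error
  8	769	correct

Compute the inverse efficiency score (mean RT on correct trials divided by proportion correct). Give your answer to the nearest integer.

892 ms

Correct trials (n=6): 735, 631, 525, 585, 767, 769
Mean correct RT = 4012/6 = 668.6667 ms
Proportion correct = 6/8
IES = 668.6667 / (6/8) = 891.556 ms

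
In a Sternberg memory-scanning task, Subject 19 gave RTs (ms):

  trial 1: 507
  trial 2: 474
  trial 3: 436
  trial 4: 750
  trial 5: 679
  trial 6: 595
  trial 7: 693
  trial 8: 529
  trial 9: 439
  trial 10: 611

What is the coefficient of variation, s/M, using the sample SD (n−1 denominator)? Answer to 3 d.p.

n = 10, Σ = 5713, M = 571.3000
Σ(x−M)² = 111682.100; s = √(111682.100/9) = 111.3962
CV = 111.3962 / 571.3000 = 0.19499

0.195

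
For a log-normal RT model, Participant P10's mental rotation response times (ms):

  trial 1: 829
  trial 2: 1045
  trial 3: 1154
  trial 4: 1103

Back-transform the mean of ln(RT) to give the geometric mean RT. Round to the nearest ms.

ln(RT): 6.7202, 6.9518, 7.0510, 7.0058
Mean ln(RT) = 27.7288/4 = 6.93219
Geometric mean = exp(6.93219) = 1024.74 ms

1025 ms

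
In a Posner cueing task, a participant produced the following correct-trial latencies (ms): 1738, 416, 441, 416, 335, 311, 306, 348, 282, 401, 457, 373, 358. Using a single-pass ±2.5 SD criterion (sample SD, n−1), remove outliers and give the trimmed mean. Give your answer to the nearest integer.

370 ms

n = 13, ΣRT = 6182, M = 475.538
Σ(x−M)² = 1761611.23; s = √(1761611.23/12) = 383.146
Cutoffs: 475.538 ± 2.5·383.146 → [-482.3, 1433.4]
Outside: 1738 → excluded.
Retained (n=12): Σ = 4444, mean = 4444/12 = 370.333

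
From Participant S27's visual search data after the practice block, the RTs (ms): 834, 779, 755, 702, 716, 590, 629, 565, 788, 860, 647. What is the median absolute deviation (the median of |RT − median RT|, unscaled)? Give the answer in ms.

72 ms

Sorted: 565, 590, 629, 647, 702, 716, 755, 779, 788, 834, 860 → median = 716
|x − 716|: 118, 63, 39, 14, 0, 126, 87, 151, 72, 144, 69
Sorted deviations: 0, 14, 39, 63, 69, 72, 87, 118, 126, 144, 151 → MAD = 72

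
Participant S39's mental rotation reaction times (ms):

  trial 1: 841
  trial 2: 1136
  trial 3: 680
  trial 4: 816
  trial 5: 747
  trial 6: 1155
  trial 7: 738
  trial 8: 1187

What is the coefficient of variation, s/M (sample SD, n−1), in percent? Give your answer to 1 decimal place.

23.1%

n = 8, Σ = 7300, M = 912.5000
Σ(x−M)² = 310430.000; s = √(310430.000/7) = 210.5876
CV = 210.5876 / 912.5000 = 0.23078 = 23.078%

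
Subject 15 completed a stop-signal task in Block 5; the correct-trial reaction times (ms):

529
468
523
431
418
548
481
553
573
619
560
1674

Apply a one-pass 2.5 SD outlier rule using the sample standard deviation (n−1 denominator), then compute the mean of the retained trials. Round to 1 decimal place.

518.5 ms

n = 12, ΣRT = 7377, M = 614.750
Σ(x−M)² = 1262708.25; s = √(1262708.25/11) = 338.809
Cutoffs: 614.750 ± 2.5·338.809 → [-232.3, 1461.8]
Outside: 1674 → excluded.
Retained (n=11): Σ = 5703, mean = 5703/11 = 518.455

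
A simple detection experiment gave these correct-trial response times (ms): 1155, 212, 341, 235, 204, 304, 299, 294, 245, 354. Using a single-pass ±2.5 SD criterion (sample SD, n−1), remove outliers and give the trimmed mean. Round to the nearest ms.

n = 10, ΣRT = 3643, M = 364.300
Σ(x−M)² = 718540.10; s = √(718540.10/9) = 282.556
Cutoffs: 364.300 ± 2.5·282.556 → [-342.1, 1070.7]
Outside: 1155 → excluded.
Retained (n=9): Σ = 2488, mean = 2488/9 = 276.444

276 ms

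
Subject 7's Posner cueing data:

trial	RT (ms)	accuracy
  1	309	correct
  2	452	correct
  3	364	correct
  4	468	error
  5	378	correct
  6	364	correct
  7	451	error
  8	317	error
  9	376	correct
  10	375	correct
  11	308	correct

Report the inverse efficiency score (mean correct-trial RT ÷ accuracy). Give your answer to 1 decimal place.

502.9 ms

Correct trials (n=8): 309, 452, 364, 378, 364, 376, 375, 308
Mean correct RT = 2926/8 = 365.7500 ms
Proportion correct = 8/11
IES = 365.7500 / (8/11) = 502.906 ms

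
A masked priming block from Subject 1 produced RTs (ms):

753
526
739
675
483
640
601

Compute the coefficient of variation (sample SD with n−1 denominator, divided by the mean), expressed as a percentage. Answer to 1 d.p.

n = 7, Σ = 4417, M = 631.0000
Σ(x−M)² = 62394.000; s = √(62394.000/6) = 101.9755
CV = 101.9755 / 631.0000 = 0.16161 = 16.161%

16.2%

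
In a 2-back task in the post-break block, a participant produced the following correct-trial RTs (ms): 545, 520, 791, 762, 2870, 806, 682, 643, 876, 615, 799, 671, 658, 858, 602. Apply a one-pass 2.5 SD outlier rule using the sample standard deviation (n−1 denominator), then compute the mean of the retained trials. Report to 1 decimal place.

n = 15, ΣRT = 12698, M = 846.533
Σ(x−M)² = 4555353.73; s = √(4555353.73/14) = 570.423
Cutoffs: 846.533 ± 2.5·570.423 → [-579.5, 2272.6]
Outside: 2870 → excluded.
Retained (n=14): Σ = 9828, mean = 9828/14 = 702.000

702.0 ms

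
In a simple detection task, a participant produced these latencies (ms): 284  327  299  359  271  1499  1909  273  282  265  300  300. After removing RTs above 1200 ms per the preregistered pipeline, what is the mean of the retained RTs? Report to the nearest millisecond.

296 ms

Excluded: 1499, 1909
Retained (n=10): Σ = 2960
Mean = 2960/10 = 296.0000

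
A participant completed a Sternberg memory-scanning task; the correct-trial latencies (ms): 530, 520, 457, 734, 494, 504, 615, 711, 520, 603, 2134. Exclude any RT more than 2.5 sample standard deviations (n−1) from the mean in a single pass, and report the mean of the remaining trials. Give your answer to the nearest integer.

n = 11, ΣRT = 7822, M = 711.091
Σ(x−M)² = 2306514.91; s = √(2306514.91/10) = 480.262
Cutoffs: 711.091 ± 2.5·480.262 → [-489.6, 1911.7]
Outside: 2134 → excluded.
Retained (n=10): Σ = 5688, mean = 5688/10 = 568.800

569 ms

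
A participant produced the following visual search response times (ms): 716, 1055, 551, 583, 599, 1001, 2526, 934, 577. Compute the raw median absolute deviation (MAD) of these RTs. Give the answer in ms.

165 ms

Sorted: 551, 577, 583, 599, 716, 934, 1001, 1055, 2526 → median = 716
|x − 716|: 0, 339, 165, 133, 117, 285, 1810, 218, 139
Sorted deviations: 0, 117, 133, 139, 165, 218, 285, 339, 1810 → MAD = 165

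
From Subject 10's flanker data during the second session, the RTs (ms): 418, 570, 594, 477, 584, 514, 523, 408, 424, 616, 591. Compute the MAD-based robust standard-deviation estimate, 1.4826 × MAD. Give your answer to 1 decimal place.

100.8 ms

Sorted: 408, 418, 424, 477, 514, 523, 570, 584, 591, 594, 616 → median = 523
|x − 523| sorted: 0, 9, 46, 47, 61, 68, 71, 93, 99, 105, 115 → MAD = 68
Robust SD ≈ 1.4826 × 68 = 100.817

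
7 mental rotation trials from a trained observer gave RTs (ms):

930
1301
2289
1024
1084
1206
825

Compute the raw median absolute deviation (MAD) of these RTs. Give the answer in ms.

Sorted: 825, 930, 1024, 1084, 1206, 1301, 2289 → median = 1084
|x − 1084|: 154, 217, 1205, 60, 0, 122, 259
Sorted deviations: 0, 60, 122, 154, 217, 259, 1205 → MAD = 154

154 ms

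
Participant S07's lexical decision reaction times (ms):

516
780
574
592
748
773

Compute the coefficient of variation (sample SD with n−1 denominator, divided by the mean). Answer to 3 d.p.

0.175

n = 6, Σ = 3983, M = 663.8333
Σ(x−M)² = 67580.833; s = √(67580.833/5) = 116.2590
CV = 116.2590 / 663.8333 = 0.17513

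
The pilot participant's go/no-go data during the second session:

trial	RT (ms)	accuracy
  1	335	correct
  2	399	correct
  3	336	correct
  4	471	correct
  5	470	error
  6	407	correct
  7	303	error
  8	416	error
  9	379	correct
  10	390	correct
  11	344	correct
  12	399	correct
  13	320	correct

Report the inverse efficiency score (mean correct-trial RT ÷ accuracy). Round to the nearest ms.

491 ms

Correct trials (n=10): 335, 399, 336, 471, 407, 379, 390, 344, 399, 320
Mean correct RT = 3780/10 = 378.0000 ms
Proportion correct = 10/13
IES = 378.0000 / (10/13) = 491.400 ms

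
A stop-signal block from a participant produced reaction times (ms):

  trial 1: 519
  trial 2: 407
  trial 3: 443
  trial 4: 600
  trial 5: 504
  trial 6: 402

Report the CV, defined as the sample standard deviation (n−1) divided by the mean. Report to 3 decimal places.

n = 6, Σ = 2875, M = 479.1667
Σ(x−M)² = 29274.833; s = √(29274.833/5) = 76.5178
CV = 76.5178 / 479.1667 = 0.15969

0.160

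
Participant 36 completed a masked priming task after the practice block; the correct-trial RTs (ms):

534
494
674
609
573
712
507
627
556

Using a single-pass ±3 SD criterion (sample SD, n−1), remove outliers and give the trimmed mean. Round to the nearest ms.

587 ms

n = 9, ΣRT = 5286, M = 587.333
Σ(x−M)² = 44292.00; s = √(44292.00/8) = 74.408
Cutoffs: 587.333 ± 3·74.408 → [364.1, 810.6]
No RTs fall outside the cutoffs; all 9 retained. Mean = 5286/9 = 587.333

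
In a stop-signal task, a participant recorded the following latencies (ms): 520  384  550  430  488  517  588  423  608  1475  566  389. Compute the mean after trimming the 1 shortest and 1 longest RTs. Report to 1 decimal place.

Sorted: 384, 389, 423, 430, 488, 517, 520, 550, 566, 588, 608, 1475
Drop lowest 1 (384) and highest 1 (1475)
Remaining (n=10): Σ = 5079, mean = 5079/10 = 507.900

507.9 ms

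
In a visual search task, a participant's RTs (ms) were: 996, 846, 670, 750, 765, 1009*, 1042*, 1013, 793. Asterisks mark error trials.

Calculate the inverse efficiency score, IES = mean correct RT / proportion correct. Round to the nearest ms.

Correct trials (n=7): 996, 846, 670, 750, 765, 1013, 793
Mean correct RT = 5833/7 = 833.2857 ms
Proportion correct = 7/9
IES = 833.2857 / (7/9) = 1071.367 ms

1071 ms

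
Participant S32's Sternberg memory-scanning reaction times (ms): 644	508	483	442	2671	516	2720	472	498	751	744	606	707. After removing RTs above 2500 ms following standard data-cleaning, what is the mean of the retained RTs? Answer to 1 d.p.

579.2 ms

Excluded: 2671, 2720
Retained (n=11): Σ = 6371
Mean = 6371/11 = 579.1818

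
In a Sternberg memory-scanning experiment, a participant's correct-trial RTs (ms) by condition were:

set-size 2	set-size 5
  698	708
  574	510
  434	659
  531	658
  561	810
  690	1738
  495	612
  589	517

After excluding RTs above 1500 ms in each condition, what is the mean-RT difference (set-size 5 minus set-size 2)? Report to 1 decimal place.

67.6 ms

set-size 5: exclude 1738
M(set-size 2) = 4572/8 = 571.500
M(set-size 5) = 4474/7 = 639.143
Difference = 639.143 − 571.500 = 67.643 ms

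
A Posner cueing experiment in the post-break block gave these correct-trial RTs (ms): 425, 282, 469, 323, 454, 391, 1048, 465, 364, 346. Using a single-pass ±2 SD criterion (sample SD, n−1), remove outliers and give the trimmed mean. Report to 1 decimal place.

391.0 ms

n = 10, ΣRT = 4567, M = 456.700
Σ(x−M)² = 424428.10; s = √(424428.10/9) = 217.160
Cutoffs: 456.700 ± 2·217.160 → [22.4, 891.0]
Outside: 1048 → excluded.
Retained (n=9): Σ = 3519, mean = 3519/9 = 391.000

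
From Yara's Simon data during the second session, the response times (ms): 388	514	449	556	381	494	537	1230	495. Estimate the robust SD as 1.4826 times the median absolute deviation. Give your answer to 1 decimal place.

68.2 ms

Sorted: 381, 388, 449, 494, 495, 514, 537, 556, 1230 → median = 495
|x − 495| sorted: 0, 1, 19, 42, 46, 61, 107, 114, 735 → MAD = 46
Robust SD ≈ 1.4826 × 46 = 68.200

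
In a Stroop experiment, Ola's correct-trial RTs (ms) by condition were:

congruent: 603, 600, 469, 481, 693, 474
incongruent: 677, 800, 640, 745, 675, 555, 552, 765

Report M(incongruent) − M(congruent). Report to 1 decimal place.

122.8 ms

M(congruent) = 3320/6 = 553.333
M(incongruent) = 5409/8 = 676.125
Difference = 676.125 − 553.333 = 122.792 ms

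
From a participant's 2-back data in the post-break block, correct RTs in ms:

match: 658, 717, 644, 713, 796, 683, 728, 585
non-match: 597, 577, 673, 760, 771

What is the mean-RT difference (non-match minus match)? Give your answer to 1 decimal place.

-14.9 ms

M(match) = 5524/8 = 690.500
M(non-match) = 3378/5 = 675.600
Difference = 675.600 − 690.500 = -14.900 ms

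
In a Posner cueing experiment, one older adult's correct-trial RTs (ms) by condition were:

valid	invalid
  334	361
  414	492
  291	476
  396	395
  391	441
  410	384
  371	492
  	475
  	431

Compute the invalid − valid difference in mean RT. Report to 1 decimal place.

M(valid) = 2607/7 = 372.429
M(invalid) = 3947/9 = 438.556
Difference = 438.556 − 372.429 = 66.127 ms

66.1 ms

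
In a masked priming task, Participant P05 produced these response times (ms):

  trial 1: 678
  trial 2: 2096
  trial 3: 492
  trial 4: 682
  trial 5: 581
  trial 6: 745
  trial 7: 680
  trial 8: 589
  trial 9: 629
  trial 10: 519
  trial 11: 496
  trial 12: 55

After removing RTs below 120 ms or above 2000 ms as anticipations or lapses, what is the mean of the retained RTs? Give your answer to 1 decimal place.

Excluded: 55, 2096
Retained (n=10): Σ = 6091
Mean = 6091/10 = 609.1000

609.1 ms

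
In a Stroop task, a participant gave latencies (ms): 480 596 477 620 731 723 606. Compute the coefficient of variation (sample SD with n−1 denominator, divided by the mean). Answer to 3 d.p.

n = 7, Σ = 4233, M = 604.7143
Σ(x−M)² = 62115.429; s = √(62115.429/6) = 101.7476
CV = 101.7476 / 604.7143 = 0.16826

0.168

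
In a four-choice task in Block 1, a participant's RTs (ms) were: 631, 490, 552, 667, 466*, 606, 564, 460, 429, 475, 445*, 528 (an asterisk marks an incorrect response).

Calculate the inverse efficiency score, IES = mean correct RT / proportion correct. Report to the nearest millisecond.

648 ms

Correct trials (n=10): 631, 490, 552, 667, 606, 564, 460, 429, 475, 528
Mean correct RT = 5402/10 = 540.2000 ms
Proportion correct = 10/12
IES = 540.2000 / (10/12) = 648.240 ms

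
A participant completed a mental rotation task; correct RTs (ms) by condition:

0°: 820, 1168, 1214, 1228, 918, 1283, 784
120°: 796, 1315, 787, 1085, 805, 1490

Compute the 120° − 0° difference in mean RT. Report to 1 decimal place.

M(0°) = 7415/7 = 1059.286
M(120°) = 6278/6 = 1046.333
Difference = 1046.333 − 1059.286 = -12.952 ms

-13.0 ms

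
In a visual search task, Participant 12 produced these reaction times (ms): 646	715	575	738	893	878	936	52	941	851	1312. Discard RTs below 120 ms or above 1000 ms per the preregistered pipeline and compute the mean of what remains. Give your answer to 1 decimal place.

797.0 ms

Excluded: 52, 1312
Retained (n=9): Σ = 7173
Mean = 7173/9 = 797.0000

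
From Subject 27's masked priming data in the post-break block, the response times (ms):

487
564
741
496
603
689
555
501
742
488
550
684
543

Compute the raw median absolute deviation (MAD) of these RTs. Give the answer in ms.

Sorted: 487, 488, 496, 501, 543, 550, 555, 564, 603, 684, 689, 741, 742 → median = 555
|x − 555|: 68, 9, 186, 59, 48, 134, 0, 54, 187, 67, 5, 129, 12
Sorted deviations: 0, 5, 9, 12, 48, 54, 59, 67, 68, 129, 134, 186, 187 → MAD = 59

59 ms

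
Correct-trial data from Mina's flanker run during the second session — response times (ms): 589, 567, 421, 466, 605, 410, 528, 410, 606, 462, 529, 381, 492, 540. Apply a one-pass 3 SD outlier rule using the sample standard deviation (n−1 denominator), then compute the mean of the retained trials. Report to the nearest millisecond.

500 ms

n = 14, ΣRT = 7006, M = 500.429
Σ(x−M)² = 77159.43; s = √(77159.43/13) = 77.041
Cutoffs: 500.429 ± 3·77.041 → [269.3, 731.6]
No RTs fall outside the cutoffs; all 14 retained. Mean = 7006/14 = 500.429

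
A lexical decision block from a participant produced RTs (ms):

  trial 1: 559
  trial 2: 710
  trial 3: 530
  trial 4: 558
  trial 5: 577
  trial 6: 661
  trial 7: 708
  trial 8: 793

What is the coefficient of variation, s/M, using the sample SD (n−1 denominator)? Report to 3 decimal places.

0.149

n = 8, Σ = 5096, M = 637.0000
Σ(x−M)² = 62656.000; s = √(62656.000/7) = 94.6090
CV = 94.6090 / 637.0000 = 0.14852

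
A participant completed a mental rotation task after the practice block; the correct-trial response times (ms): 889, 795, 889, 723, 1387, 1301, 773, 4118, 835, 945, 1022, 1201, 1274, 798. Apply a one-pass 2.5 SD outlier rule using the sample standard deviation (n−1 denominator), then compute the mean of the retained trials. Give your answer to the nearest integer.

987 ms

n = 14, ΣRT = 16950, M = 1210.714
Σ(x−M)² = 9722626.86; s = √(9722626.86/13) = 864.809
Cutoffs: 1210.714 ± 2.5·864.809 → [-951.3, 3372.7]
Outside: 4118 → excluded.
Retained (n=13): Σ = 12832, mean = 12832/13 = 987.077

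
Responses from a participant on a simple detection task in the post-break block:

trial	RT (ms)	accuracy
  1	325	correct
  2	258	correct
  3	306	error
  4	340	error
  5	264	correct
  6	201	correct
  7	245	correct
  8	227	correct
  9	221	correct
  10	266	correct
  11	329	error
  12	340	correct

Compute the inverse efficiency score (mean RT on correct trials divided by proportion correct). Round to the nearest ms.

Correct trials (n=9): 325, 258, 264, 201, 245, 227, 221, 266, 340
Mean correct RT = 2347/9 = 260.7778 ms
Proportion correct = 9/12
IES = 260.7778 / (9/12) = 347.704 ms

348 ms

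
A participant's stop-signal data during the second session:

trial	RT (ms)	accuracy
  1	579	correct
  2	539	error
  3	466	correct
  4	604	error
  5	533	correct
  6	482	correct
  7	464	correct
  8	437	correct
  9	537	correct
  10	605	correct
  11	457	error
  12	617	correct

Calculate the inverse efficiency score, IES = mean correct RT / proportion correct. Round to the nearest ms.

Correct trials (n=9): 579, 466, 533, 482, 464, 437, 537, 605, 617
Mean correct RT = 4720/9 = 524.4444 ms
Proportion correct = 9/12
IES = 524.4444 / (9/12) = 699.259 ms

699 ms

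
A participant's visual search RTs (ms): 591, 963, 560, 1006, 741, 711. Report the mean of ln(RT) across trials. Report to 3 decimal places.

ln(RT): 6.3818, 6.8701, 6.3279, 6.9137, 6.6080, 6.5667
Σ ln(RT) = 39.6682
Mean = 39.6682/6 = 6.61137

6.611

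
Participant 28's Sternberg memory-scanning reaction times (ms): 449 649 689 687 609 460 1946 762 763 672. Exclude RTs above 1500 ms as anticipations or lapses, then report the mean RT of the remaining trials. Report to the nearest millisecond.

Excluded: 1946
Retained (n=9): Σ = 5740
Mean = 5740/9 = 637.7778

638 ms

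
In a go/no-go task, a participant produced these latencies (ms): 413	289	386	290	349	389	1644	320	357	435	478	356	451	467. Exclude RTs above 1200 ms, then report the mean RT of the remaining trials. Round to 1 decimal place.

Excluded: 1644
Retained (n=13): Σ = 4980
Mean = 4980/13 = 383.0769

383.1 ms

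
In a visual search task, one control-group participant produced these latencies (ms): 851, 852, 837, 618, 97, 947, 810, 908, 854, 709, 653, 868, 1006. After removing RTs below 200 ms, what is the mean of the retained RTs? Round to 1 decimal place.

Excluded: 97
Retained (n=12): Σ = 9913
Mean = 9913/12 = 826.0833

826.1 ms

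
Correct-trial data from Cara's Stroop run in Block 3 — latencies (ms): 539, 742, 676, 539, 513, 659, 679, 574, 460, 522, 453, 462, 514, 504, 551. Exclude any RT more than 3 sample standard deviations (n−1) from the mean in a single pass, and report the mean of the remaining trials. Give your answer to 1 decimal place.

559.1 ms

n = 15, ΣRT = 8387, M = 559.133
Σ(x−M)² = 111647.73; s = √(111647.73/14) = 89.302
Cutoffs: 559.133 ± 3·89.302 → [291.2, 827.0]
No RTs fall outside the cutoffs; all 15 retained. Mean = 8387/15 = 559.133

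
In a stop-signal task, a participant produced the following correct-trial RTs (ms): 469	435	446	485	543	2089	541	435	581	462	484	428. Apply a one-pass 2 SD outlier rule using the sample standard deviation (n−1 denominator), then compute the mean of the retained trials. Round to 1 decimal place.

n = 12, ΣRT = 7398, M = 616.500
Σ(x−M)² = 2391581.00; s = √(2391581.00/11) = 466.279
Cutoffs: 616.500 ± 2·466.279 → [-316.1, 1549.1]
Outside: 2089 → excluded.
Retained (n=11): Σ = 5309, mean = 5309/11 = 482.636

482.6 ms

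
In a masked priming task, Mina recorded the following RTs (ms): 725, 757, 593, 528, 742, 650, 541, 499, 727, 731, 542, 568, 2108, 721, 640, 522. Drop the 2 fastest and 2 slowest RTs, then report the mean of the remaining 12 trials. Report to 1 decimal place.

Sorted: 499, 522, 528, 541, 542, 568, 593, 640, 650, 721, 725, 727, 731, 742, 757, 2108
Drop lowest 2 (499, 522) and highest 2 (757, 2108)
Remaining (n=12): Σ = 7708, mean = 7708/12 = 642.333

642.3 ms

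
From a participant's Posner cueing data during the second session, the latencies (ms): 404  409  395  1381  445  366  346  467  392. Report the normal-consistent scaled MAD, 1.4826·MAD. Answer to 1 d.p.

Sorted: 346, 366, 392, 395, 404, 409, 445, 467, 1381 → median = 404
|x − 404| sorted: 0, 5, 9, 12, 38, 41, 58, 63, 977 → MAD = 38
Robust SD ≈ 1.4826 × 38 = 56.339

56.3 ms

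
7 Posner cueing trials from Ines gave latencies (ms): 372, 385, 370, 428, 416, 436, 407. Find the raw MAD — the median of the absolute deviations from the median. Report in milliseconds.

22 ms

Sorted: 370, 372, 385, 407, 416, 428, 436 → median = 407
|x − 407|: 35, 22, 37, 21, 9, 29, 0
Sorted deviations: 0, 9, 21, 22, 29, 35, 37 → MAD = 22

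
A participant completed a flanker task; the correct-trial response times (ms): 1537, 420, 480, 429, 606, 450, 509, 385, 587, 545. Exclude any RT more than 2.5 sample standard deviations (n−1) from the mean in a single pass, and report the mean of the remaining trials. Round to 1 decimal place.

490.1 ms

n = 10, ΣRT = 5948, M = 594.800
Σ(x−M)² = 1033975.60; s = √(1033975.60/9) = 338.949
Cutoffs: 594.800 ± 2.5·338.949 → [-252.6, 1442.2]
Outside: 1537 → excluded.
Retained (n=9): Σ = 4411, mean = 4411/9 = 490.111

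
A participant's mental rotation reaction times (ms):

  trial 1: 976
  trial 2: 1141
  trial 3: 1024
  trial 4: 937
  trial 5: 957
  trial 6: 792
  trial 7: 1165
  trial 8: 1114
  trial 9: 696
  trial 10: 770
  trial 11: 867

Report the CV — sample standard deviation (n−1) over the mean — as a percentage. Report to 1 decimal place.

16.5%

n = 11, Σ = 10439, M = 949.0000
Σ(x−M)² = 244730.000; s = √(244730.000/10) = 156.4385
CV = 156.4385 / 949.0000 = 0.16485 = 16.485%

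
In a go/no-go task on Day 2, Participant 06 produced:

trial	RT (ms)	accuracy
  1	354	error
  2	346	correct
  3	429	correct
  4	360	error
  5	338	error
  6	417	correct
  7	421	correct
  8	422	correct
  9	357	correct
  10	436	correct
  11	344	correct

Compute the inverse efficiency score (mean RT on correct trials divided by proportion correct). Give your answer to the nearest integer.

545 ms

Correct trials (n=8): 346, 429, 417, 421, 422, 357, 436, 344
Mean correct RT = 3172/8 = 396.5000 ms
Proportion correct = 8/11
IES = 396.5000 / (8/11) = 545.188 ms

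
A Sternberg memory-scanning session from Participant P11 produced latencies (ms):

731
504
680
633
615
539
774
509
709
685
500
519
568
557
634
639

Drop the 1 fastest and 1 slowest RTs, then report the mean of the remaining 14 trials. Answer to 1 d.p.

Sorted: 500, 504, 509, 519, 539, 557, 568, 615, 633, 634, 639, 680, 685, 709, 731, 774
Drop lowest 1 (500) and highest 1 (774)
Remaining (n=14): Σ = 8522, mean = 8522/14 = 608.714

608.7 ms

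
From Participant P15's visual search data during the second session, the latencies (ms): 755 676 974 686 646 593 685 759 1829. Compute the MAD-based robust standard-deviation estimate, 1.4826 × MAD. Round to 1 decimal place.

Sorted: 593, 646, 676, 685, 686, 755, 759, 974, 1829 → median = 686
|x − 686| sorted: 0, 1, 10, 40, 69, 73, 93, 288, 1143 → MAD = 69
Robust SD ≈ 1.4826 × 69 = 102.299

102.3 ms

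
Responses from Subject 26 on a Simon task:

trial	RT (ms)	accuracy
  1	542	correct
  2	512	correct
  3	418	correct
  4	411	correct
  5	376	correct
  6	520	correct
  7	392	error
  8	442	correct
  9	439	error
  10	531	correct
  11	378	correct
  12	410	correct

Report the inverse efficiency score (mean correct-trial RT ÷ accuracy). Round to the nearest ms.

Correct trials (n=10): 542, 512, 418, 411, 376, 520, 442, 531, 378, 410
Mean correct RT = 4540/10 = 454.0000 ms
Proportion correct = 10/12
IES = 454.0000 / (10/12) = 544.800 ms

545 ms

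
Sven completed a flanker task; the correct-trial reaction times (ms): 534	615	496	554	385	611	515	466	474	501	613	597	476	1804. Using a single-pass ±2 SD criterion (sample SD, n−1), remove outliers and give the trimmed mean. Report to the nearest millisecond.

n = 14, ΣRT = 8641, M = 617.214
Σ(x−M)² = 1575738.36; s = √(1575738.36/13) = 348.153
Cutoffs: 617.214 ± 2·348.153 → [-79.1, 1313.5]
Outside: 1804 → excluded.
Retained (n=13): Σ = 6837, mean = 6837/13 = 525.923

526 ms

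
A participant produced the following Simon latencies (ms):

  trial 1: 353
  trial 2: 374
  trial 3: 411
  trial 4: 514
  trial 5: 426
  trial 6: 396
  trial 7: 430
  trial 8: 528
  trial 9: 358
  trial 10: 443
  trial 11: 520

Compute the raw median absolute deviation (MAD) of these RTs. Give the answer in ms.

Sorted: 353, 358, 374, 396, 411, 426, 430, 443, 514, 520, 528 → median = 426
|x − 426|: 73, 52, 15, 88, 0, 30, 4, 102, 68, 17, 94
Sorted deviations: 0, 4, 15, 17, 30, 52, 68, 73, 88, 94, 102 → MAD = 52

52 ms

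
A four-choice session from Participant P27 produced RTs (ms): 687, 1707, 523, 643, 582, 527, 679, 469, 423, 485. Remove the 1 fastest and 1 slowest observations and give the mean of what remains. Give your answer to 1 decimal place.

Sorted: 423, 469, 485, 523, 527, 582, 643, 679, 687, 1707
Drop lowest 1 (423) and highest 1 (1707)
Remaining (n=8): Σ = 4595, mean = 4595/8 = 574.375

574.4 ms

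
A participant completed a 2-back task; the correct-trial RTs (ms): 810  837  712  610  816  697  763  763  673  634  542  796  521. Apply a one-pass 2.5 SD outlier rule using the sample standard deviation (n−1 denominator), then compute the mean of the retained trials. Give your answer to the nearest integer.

706 ms

n = 13, ΣRT = 9174, M = 705.692
Σ(x−M)² = 131400.77; s = √(131400.77/12) = 104.643
Cutoffs: 705.692 ± 2.5·104.643 → [444.1, 967.3]
No RTs fall outside the cutoffs; all 13 retained. Mean = 9174/13 = 705.692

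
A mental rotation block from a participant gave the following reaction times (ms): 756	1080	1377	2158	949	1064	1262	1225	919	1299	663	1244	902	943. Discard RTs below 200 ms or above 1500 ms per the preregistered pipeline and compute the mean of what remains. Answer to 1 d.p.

Excluded: 2158
Retained (n=13): Σ = 13683
Mean = 13683/13 = 1052.5385

1052.5 ms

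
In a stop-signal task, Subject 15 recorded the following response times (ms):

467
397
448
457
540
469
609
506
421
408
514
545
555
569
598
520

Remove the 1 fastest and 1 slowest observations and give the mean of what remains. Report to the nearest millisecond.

Sorted: 397, 408, 421, 448, 457, 467, 469, 506, 514, 520, 540, 545, 555, 569, 598, 609
Drop lowest 1 (397) and highest 1 (609)
Remaining (n=14): Σ = 7017, mean = 7017/14 = 501.214

501 ms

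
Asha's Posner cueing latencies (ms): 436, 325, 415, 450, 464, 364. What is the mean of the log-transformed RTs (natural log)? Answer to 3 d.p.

ln(RT): 6.0776, 5.7838, 6.0283, 6.1092, 6.1399, 5.8972
Σ ln(RT) = 36.0360
Mean = 36.0360/6 = 6.00601

6.006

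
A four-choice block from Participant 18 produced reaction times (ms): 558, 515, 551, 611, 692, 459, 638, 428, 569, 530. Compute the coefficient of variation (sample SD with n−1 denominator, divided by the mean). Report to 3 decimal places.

n = 10, Σ = 5551, M = 555.1000
Σ(x−M)² = 56584.900; s = √(56584.900/9) = 79.2919
CV = 79.2919 / 555.1000 = 0.14284

0.143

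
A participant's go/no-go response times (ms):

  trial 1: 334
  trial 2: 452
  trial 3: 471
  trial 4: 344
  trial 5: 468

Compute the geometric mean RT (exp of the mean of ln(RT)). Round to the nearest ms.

409 ms

ln(RT): 5.8111, 6.1137, 6.1549, 5.8406, 6.1485
Mean ln(RT) = 30.0688/5 = 6.01376
Geometric mean = exp(6.01376) = 409.02 ms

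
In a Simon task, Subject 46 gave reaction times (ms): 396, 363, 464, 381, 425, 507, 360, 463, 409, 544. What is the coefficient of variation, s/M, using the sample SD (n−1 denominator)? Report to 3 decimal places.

n = 10, Σ = 4312, M = 431.2000
Σ(x−M)² = 34567.600; s = √(34567.600/9) = 61.9745
CV = 61.9745 / 431.2000 = 0.14373

0.144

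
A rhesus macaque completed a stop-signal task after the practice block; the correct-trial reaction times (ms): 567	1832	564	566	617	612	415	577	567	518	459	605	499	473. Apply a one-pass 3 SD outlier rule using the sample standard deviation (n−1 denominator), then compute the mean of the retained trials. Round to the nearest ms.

n = 14, ΣRT = 8871, M = 633.643
Σ(x−M)² = 1594755.21; s = √(1594755.21/13) = 350.248
Cutoffs: 633.643 ± 3·350.248 → [-417.1, 1684.4]
Outside: 1832 → excluded.
Retained (n=13): Σ = 7039, mean = 7039/13 = 541.462

541 ms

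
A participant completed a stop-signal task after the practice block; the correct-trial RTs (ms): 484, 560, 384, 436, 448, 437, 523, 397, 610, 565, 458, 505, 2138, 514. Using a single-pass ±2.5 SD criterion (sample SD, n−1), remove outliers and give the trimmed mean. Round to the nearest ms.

486 ms

n = 14, ΣRT = 8459, M = 604.214
Σ(x−M)² = 2588524.36; s = √(2588524.36/13) = 446.226
Cutoffs: 604.214 ± 2.5·446.226 → [-511.3, 1719.8]
Outside: 2138 → excluded.
Retained (n=13): Σ = 6321, mean = 6321/13 = 486.231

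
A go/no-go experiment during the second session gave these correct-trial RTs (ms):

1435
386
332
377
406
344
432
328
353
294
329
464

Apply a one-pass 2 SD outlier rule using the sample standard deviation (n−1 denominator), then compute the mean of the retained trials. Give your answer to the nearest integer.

n = 12, ΣRT = 5480, M = 456.667
Σ(x−M)² = 1070002.67; s = √(1070002.67/11) = 311.886
Cutoffs: 456.667 ± 2·311.886 → [-167.1, 1080.4]
Outside: 1435 → excluded.
Retained (n=11): Σ = 4045, mean = 4045/11 = 367.727

368 ms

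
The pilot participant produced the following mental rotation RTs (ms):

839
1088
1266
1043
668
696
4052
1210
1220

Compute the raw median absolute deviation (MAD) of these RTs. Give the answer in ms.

Sorted: 668, 696, 839, 1043, 1088, 1210, 1220, 1266, 4052 → median = 1088
|x − 1088|: 249, 0, 178, 45, 420, 392, 2964, 122, 132
Sorted deviations: 0, 45, 122, 132, 178, 249, 392, 420, 2964 → MAD = 178

178 ms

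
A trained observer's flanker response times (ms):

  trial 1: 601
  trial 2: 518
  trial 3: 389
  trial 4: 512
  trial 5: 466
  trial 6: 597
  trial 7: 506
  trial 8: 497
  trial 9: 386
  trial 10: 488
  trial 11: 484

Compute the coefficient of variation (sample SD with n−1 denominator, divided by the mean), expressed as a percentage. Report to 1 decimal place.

13.8%

n = 11, Σ = 5444, M = 494.9091
Σ(x−M)² = 46710.909; s = √(46710.909/10) = 68.3454
CV = 68.3454 / 494.9091 = 0.13810 = 13.810%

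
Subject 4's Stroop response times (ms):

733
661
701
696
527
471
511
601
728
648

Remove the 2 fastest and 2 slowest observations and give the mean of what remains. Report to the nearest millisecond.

Sorted: 471, 511, 527, 601, 648, 661, 696, 701, 728, 733
Drop lowest 2 (471, 511) and highest 2 (728, 733)
Remaining (n=6): Σ = 3834, mean = 3834/6 = 639.000

639 ms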